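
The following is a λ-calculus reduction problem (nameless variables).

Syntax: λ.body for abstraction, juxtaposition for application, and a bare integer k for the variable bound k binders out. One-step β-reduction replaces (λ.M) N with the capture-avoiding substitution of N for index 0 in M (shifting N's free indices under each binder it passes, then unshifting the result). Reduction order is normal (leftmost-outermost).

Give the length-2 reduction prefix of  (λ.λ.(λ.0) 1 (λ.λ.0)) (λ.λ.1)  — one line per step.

Answer: after 2 steps: λ.(λ.λ.1) (λ.λ.0)

Reduction:
  start: (λ.λ.(λ.0) 1 (λ.λ.0)) (λ.λ.1)
  →1  λ.(λ.0) (λ.λ.1) (λ.λ.0)
  →2  λ.(λ.λ.1) (λ.λ.0)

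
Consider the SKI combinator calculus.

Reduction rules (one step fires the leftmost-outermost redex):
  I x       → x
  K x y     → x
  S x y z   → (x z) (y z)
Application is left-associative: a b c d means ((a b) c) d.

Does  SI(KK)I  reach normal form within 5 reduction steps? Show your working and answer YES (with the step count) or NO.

  start: SI(KK)I
  [1] II(KKI)
  [2] I(KKI)
  [3] KKI
  [4] K

Answer: YES — reaches normal form K in 4 ≤ 5 steps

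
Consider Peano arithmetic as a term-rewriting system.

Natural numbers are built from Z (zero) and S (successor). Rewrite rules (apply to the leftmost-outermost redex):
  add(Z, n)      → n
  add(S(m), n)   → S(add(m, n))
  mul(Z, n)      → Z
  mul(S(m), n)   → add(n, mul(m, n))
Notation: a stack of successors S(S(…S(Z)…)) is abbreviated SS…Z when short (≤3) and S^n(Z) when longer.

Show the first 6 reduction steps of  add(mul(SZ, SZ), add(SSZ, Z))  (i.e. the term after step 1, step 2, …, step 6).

  start: add(mul(SZ, SZ), add(SSZ, Z))
  [1] add(add(SZ, mul(Z, SZ)), add(SSZ, Z))
  [2] add(S(add(Z, mul(Z, SZ))), add(SSZ, Z))
  [3] S(add(add(Z, mul(Z, SZ)), add(SSZ, Z)))
  [4] S(add(mul(Z, SZ), add(SSZ, Z)))
  [5] S(add(Z, add(SSZ, Z)))
  [6] S(add(SSZ, Z))

Answer: after 6 steps: S(add(SSZ, Z))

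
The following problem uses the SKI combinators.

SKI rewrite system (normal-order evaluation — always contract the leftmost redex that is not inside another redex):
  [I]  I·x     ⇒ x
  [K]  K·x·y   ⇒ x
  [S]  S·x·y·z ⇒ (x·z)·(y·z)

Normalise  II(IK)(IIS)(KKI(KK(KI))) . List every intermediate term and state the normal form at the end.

  start: II(IK)(IIS)(KKI(KK(KI)))
  [1] I(IK)(IIS)(KKI(KK(KI)))
  [2] IK(IIS)(KKI(KK(KI)))
  [3] K(IIS)(KKI(KK(KI)))
  [4] IIS
  [5] IS
  [6] S

Answer: normal form = S  (in 6 steps)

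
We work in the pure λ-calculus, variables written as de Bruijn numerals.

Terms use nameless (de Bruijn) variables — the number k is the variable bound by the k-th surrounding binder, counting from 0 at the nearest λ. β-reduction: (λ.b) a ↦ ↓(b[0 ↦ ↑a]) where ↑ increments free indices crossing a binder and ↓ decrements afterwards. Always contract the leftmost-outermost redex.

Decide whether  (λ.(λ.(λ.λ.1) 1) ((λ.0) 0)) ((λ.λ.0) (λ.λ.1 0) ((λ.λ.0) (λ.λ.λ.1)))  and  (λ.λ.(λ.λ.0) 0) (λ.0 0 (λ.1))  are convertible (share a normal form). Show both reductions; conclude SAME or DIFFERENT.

Term A:
  start: (λ.(λ.(λ.λ.1) 1) ((λ.0) 0)) ((λ.λ.0) (λ.λ.1 0) ((λ.λ.0) (λ.λ.λ.1)))
  →1  (λ.(λ.λ.1) ((λ.λ.0) (λ.λ.1 0) ((λ.λ.0) (λ.λ.λ.1)))) ((λ.0) ((λ.λ.0) (λ.λ.1 0) ((λ.λ.0) (λ.λ.λ.1))))
  →2  (λ.λ.1) ((λ.λ.0) (λ.λ.1 0) ((λ.λ.0) (λ.λ.λ.1)))
  →3  λ.(λ.λ.0) (λ.λ.1 0) ((λ.λ.0) (λ.λ.λ.1))
  →4  λ.(λ.0) ((λ.λ.0) (λ.λ.λ.1))
  →5  λ.(λ.λ.0) (λ.λ.λ.1)
  →6  λ.λ.0

Term B:
  start: (λ.λ.(λ.λ.0) 0) (λ.0 0 (λ.1))
  →1  λ.(λ.λ.0) 0
  →2  λ.λ.0

Answer: SAME — A ⇓ λ.λ.0, B ⇓ λ.λ.0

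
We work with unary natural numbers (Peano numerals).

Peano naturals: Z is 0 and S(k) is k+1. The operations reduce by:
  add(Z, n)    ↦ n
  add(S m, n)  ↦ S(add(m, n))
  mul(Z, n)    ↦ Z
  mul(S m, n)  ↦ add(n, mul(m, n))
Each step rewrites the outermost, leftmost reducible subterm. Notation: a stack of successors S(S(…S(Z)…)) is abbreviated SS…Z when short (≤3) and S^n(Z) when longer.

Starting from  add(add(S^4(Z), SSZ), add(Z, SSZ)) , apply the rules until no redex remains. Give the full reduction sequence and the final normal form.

  start: add(add(S^4(Z), SSZ), add(Z, SSZ))
  step 1: add(S(add(SSSZ, SSZ)), add(Z, SSZ))
  step 2: S(add(add(SSSZ, SSZ), add(Z, SSZ)))
  step 3: S(add(S(add(SSZ, SSZ)), add(Z, SSZ)))
  step 4: S(S(add(add(SSZ, SSZ), add(Z, SSZ))))
  step 5: S(S(add(S(add(SZ, SSZ)), add(Z, SSZ))))
  step 6: S(S(S(add(add(SZ, SSZ), add(Z, SSZ)))))
  step 7: S(S(S(add(S(add(Z, SSZ)), add(Z, SSZ)))))
  step 8: S(S(S(S(add(add(Z, SSZ), add(Z, SSZ))))))
  step 9: S(S(S(S(add(SSZ, add(Z, SSZ))))))
  step 10: S(S(S(S(S(add(SZ, add(Z, SSZ)))))))
  step 11: S(S(S(S(S(S(add(Z, add(Z, SSZ))))))))
  step 12: S(S(S(S(S(S(add(Z, SSZ)))))))
  step 13: S^8(Z)

Answer: normal form = S^8(Z)  (in 13 steps)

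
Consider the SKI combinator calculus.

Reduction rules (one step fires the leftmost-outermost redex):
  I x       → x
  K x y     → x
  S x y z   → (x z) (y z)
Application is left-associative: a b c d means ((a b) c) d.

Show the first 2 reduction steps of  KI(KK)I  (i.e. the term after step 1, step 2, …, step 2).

Answer: after 2 steps: I

Reduction:
  start: KI(KK)I
  →1  II
  →2  I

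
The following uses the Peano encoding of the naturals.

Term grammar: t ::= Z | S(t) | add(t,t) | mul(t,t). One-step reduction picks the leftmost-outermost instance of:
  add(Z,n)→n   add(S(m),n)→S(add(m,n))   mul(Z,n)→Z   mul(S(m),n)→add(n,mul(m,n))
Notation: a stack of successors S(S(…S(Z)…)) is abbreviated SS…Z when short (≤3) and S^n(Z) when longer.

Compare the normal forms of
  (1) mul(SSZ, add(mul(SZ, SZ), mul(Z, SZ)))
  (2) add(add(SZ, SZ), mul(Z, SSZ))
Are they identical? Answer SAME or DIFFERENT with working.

Term A:
  start: mul(SSZ, add(mul(SZ, SZ), mul(Z, SZ)))
  step 1: add(add(mul(SZ, SZ), mul(Z, SZ)), mul(SZ, add(mul(SZ, SZ), mul(Z, SZ))))
  step 2: add(add(add(SZ, mul(Z, SZ)), mul(Z, SZ)), mul(SZ, add(mul(SZ, SZ), mul(Z, SZ))))
  step 3: add(add(S(add(Z, mul(Z, SZ))), mul(Z, SZ)), mul(SZ, add(mul(SZ, SZ), mul(Z, SZ))))
  step 4: add(S(add(add(Z, mul(Z, SZ)), mul(Z, SZ))), mul(SZ, add(mul(SZ, SZ), mul(Z, SZ))))
  step 5: S(add(add(add(Z, mul(Z, SZ)), mul(Z, SZ)), mul(SZ, add(mul(SZ, SZ), mul(Z, SZ)))))
  step 6: S(add(add(mul(Z, SZ), mul(Z, SZ)), mul(SZ, add(mul(SZ, SZ), mul(Z, SZ)))))
  step 7: S(add(add(Z, mul(Z, SZ)), mul(SZ, add(mul(SZ, SZ), mul(Z, SZ)))))
  step 8: S(add(mul(Z, SZ), mul(SZ, add(mul(SZ, SZ), mul(Z, SZ)))))
  step 9: S(add(Z, mul(SZ, add(mul(SZ, SZ), mul(Z, SZ)))))
  step 10: S(mul(SZ, add(mul(SZ, SZ), mul(Z, SZ))))
  step 11: S(add(add(mul(SZ, SZ), mul(Z, SZ)), mul(Z, add(mul(SZ, SZ), mul(Z, SZ)))))
  step 12: S(add(add(add(SZ, mul(Z, SZ)), mul(Z, SZ)), mul(Z, add(mul(SZ, SZ), mul(Z, SZ)))))
  step 13: S(add(add(S(add(Z, mul(Z, SZ))), mul(Z, SZ)), mul(Z, add(mul(SZ, SZ), mul(Z, SZ)))))
  step 14: S(add(S(add(add(Z, mul(Z, SZ)), mul(Z, SZ))), mul(Z, add(mul(SZ, SZ), mul(Z, SZ)))))
  step 15: S(S(add(add(add(Z, mul(Z, SZ)), mul(Z, SZ)), mul(Z, add(mul(SZ, SZ), mul(Z, SZ))))))
  step 16: S(S(add(add(mul(Z, SZ), mul(Z, SZ)), mul(Z, add(mul(SZ, SZ), mul(Z, SZ))))))
  step 17: S(S(add(add(Z, mul(Z, SZ)), mul(Z, add(mul(SZ, SZ), mul(Z, SZ))))))
  step 18: S(S(add(mul(Z, SZ), mul(Z, add(mul(SZ, SZ), mul(Z, SZ))))))
  step 19: S(S(add(Z, mul(Z, add(mul(SZ, SZ), mul(Z, SZ))))))
  step 20: S(S(mul(Z, add(mul(SZ, SZ), mul(Z, SZ)))))
  step 21: SSZ

Term B:
  start: add(add(SZ, SZ), mul(Z, SSZ))
  step 1: add(S(add(Z, SZ)), mul(Z, SSZ))
  step 2: S(add(add(Z, SZ), mul(Z, SSZ)))
  step 3: S(add(SZ, mul(Z, SSZ)))
  step 4: S(S(add(Z, mul(Z, SSZ))))
  step 5: S(S(mul(Z, SSZ)))
  step 6: SSZ

Answer: SAME — A ⇓ SSZ, B ⇓ SSZ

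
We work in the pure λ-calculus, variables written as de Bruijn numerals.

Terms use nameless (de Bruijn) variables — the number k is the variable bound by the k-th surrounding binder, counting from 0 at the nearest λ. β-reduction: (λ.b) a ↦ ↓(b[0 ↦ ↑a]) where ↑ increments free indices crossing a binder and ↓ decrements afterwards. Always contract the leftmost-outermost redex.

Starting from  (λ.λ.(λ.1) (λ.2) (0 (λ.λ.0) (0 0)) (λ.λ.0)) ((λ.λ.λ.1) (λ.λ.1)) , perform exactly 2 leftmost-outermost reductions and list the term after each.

  start: (λ.λ.(λ.1) (λ.2) (0 (λ.λ.0) (0 0)) (λ.λ.0)) ((λ.λ.λ.1) (λ.λ.1))
  [1] λ.(λ.1) (λ.(λ.λ.λ.1) (λ.λ.1)) (0 (λ.λ.0) (0 0)) (λ.λ.0)
  [2] λ.0 (0 (λ.λ.0) (0 0)) (λ.λ.0)

Answer: after 2 steps: λ.0 (0 (λ.λ.0) (0 0)) (λ.λ.0)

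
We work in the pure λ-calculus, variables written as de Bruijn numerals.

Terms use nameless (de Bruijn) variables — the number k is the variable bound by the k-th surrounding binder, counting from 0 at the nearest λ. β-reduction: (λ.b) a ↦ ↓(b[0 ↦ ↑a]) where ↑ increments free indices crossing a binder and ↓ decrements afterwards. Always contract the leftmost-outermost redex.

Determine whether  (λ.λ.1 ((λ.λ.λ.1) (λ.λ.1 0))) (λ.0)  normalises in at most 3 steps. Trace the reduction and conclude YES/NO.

Answer: YES — reaches normal form λ.λ.λ.1 in 3 ≤ 3 steps

Derivation:
  start: (λ.λ.1 ((λ.λ.λ.1) (λ.λ.1 0))) (λ.0)
  step 1: λ.(λ.0) ((λ.λ.λ.1) (λ.λ.1 0))
  step 2: λ.(λ.λ.λ.1) (λ.λ.1 0)
  step 3: λ.λ.λ.1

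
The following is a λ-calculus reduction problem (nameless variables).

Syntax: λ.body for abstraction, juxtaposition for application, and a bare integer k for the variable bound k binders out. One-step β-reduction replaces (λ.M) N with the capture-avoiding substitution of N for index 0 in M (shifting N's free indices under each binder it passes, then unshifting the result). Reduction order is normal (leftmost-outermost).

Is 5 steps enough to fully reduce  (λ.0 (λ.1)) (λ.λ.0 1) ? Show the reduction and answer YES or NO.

Answer: YES — reaches normal form λ.0 (λ.λ.λ.0 1) in 2 ≤ 5 steps

Reduction:
  start: (λ.0 (λ.1)) (λ.λ.0 1)
  step 1: (λ.λ.0 1) (λ.λ.λ.0 1)
  step 2: λ.0 (λ.λ.λ.0 1)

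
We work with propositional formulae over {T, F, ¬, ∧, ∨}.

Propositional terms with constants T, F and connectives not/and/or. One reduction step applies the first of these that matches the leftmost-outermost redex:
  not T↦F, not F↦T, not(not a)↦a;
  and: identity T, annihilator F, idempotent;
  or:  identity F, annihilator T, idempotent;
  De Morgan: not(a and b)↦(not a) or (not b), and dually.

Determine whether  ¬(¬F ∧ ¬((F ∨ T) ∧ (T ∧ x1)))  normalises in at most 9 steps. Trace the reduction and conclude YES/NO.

Answer: YES — reaches normal form x1 in 7 ≤ 9 steps

Reduction:
  start: ¬(¬F ∧ ¬((F ∨ T) ∧ (T ∧ x1)))
  [1] ¬¬F ∨ ¬¬((F ∨ T) ∧ (T ∧ x1))
  [2] F ∨ ¬¬((F ∨ T) ∧ (T ∧ x1))
  [3] ¬¬((F ∨ T) ∧ (T ∧ x1))
  [4] (F ∨ T) ∧ (T ∧ x1)
  [5] T ∧ (T ∧ x1)
  [6] T ∧ x1
  [7] x1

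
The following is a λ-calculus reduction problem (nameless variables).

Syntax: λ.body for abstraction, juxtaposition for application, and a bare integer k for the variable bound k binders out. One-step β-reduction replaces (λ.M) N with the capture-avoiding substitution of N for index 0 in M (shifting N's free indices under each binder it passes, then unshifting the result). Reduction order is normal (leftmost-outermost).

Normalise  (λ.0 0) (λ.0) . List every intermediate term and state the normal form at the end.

  start: (λ.0 0) (λ.0)
  [1] (λ.0) (λ.0)
  [2] λ.0

Answer: normal form = λ.0  (in 2 steps)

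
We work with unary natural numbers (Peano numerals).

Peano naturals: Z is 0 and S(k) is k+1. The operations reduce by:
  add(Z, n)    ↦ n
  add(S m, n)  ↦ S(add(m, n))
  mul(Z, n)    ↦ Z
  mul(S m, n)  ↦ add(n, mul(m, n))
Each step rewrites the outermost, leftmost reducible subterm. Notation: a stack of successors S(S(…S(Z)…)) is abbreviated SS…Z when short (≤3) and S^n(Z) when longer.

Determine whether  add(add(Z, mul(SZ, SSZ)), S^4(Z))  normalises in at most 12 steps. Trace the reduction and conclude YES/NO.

  start: add(add(Z, mul(SZ, SSZ)), S^4(Z))
  step 1: add(mul(SZ, SSZ), S^4(Z))
  step 2: add(add(SSZ, mul(Z, SSZ)), S^4(Z))
  step 3: add(S(add(SZ, mul(Z, SSZ))), S^4(Z))
  step 4: S(add(add(SZ, mul(Z, SSZ)), S^4(Z)))
  step 5: S(add(S(add(Z, mul(Z, SSZ))), S^4(Z)))
  step 6: S(S(add(add(Z, mul(Z, SSZ)), S^4(Z))))
  step 7: S(S(add(mul(Z, SSZ), S^4(Z))))
  step 8: S(S(add(Z, S^4(Z))))
  step 9: S^6(Z)

Answer: YES — reaches normal form S^6(Z) in 9 ≤ 12 steps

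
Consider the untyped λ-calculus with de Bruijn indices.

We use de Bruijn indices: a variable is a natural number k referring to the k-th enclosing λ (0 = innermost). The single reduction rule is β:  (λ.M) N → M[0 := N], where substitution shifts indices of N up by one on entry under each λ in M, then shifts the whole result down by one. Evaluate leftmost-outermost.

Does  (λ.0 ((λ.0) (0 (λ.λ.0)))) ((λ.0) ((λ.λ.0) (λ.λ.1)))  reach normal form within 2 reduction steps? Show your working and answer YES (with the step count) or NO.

  start: (λ.0 ((λ.0) (0 (λ.λ.0)))) ((λ.0) ((λ.λ.0) (λ.λ.1)))
  [1] (λ.0) ((λ.λ.0) (λ.λ.1)) ((λ.0) ((λ.0) ((λ.λ.0) (λ.λ.1)) (λ.λ.0)))
  [2] (λ.λ.0) (λ.λ.1) ((λ.0) ((λ.0) ((λ.λ.0) (λ.λ.1)) (λ.λ.0)))

Answer: NO — after 2 steps the term is (λ.λ.0) (λ.λ.1) ((λ.0) ((λ.0) ((λ.λ.0) (λ.λ.1)) (λ.λ.0))), not yet normal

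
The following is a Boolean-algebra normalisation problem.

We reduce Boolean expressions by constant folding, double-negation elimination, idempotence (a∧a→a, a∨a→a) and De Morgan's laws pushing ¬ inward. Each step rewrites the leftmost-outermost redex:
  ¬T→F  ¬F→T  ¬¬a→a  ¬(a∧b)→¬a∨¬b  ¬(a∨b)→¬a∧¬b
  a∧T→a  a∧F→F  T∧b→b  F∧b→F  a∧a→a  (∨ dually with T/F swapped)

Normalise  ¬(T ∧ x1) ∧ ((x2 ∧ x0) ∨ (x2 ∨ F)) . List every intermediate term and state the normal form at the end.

Answer: normal form = ¬x1 ∧ ((x2 ∧ x0) ∨ x2)  (in 4 steps)

Derivation:
  start: ¬(T ∧ x1) ∧ ((x2 ∧ x0) ∨ (x2 ∨ F))
  step 1: (¬T ∨ ¬x1) ∧ ((x2 ∧ x0) ∨ (x2 ∨ F))
  step 2: (F ∨ ¬x1) ∧ ((x2 ∧ x0) ∨ (x2 ∨ F))
  step 3: ¬x1 ∧ ((x2 ∧ x0) ∨ (x2 ∨ F))
  step 4: ¬x1 ∧ ((x2 ∧ x0) ∨ x2)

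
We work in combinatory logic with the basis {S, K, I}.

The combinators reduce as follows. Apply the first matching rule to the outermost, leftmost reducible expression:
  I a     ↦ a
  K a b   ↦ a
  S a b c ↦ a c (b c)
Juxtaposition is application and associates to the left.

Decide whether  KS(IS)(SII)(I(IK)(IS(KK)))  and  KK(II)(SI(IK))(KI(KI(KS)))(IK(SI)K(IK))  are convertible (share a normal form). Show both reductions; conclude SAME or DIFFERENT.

Term A:
  start: KS(IS)(SII)(I(IK)(IS(KK)))
  [1] S(SII)(I(IK)(IS(KK)))
  [2] S(SII)(IK(IS(KK)))
  [3] S(SII)(K(IS(KK)))
  [4] S(SII)(K(S(KK)))

Term B:
  start: KK(II)(SI(IK))(KI(KI(KS)))(IK(SI)K(IK))
  [1] K(SI(IK))(KI(KI(KS)))(IK(SI)K(IK))
  [2] SI(IK)(IK(SI)K(IK))
  [3] I(IK(SI)K(IK))(IK(IK(SI)K(IK)))
  [4] IK(SI)K(IK)(IK(IK(SI)K(IK)))
  [5] K(SI)K(IK)(IK(IK(SI)K(IK)))
  [6] SI(IK)(IK(IK(SI)K(IK)))
  [7] I(IK(IK(SI)K(IK)))(IK(IK(IK(SI)K(IK))))
  [8] IK(IK(SI)K(IK))(IK(IK(IK(SI)K(IK))))
  [9] K(IK(SI)K(IK))(IK(IK(IK(SI)K(IK))))
  [10] IK(SI)K(IK)
  [11] K(SI)K(IK)
  [12] SI(IK)
  [13] SIK

Answer: DIFFERENT — A ⇓ S(SII)(K(S(KK))), B ⇓ SIK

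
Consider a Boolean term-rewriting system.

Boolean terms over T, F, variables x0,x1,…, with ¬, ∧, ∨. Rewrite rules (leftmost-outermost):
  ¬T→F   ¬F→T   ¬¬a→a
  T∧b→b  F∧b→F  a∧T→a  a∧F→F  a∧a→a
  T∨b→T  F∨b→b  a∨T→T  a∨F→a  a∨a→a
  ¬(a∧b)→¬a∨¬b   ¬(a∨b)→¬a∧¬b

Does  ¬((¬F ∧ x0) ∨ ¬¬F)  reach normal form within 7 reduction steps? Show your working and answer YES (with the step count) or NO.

Answer: YES — reaches normal form ¬x0 in 7 ≤ 7 steps

Derivation:
  start: ¬((¬F ∧ x0) ∨ ¬¬F)
  step 1: ¬(¬F ∧ x0) ∧ ¬¬¬F
  step 2: (¬¬F ∨ ¬x0) ∧ ¬¬¬F
  step 3: (F ∨ ¬x0) ∧ ¬¬¬F
  step 4: ¬x0 ∧ ¬¬¬F
  step 5: ¬x0 ∧ ¬F
  step 6: ¬x0 ∧ T
  step 7: ¬x0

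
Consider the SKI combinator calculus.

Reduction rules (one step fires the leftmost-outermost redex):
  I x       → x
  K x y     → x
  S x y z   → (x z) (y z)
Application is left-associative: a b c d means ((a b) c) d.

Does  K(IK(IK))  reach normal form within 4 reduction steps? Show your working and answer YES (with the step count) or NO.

  start: K(IK(IK))
  [1] K(K(IK))
  [2] K(KK)

Answer: YES — reaches normal form K(KK) in 2 ≤ 4 steps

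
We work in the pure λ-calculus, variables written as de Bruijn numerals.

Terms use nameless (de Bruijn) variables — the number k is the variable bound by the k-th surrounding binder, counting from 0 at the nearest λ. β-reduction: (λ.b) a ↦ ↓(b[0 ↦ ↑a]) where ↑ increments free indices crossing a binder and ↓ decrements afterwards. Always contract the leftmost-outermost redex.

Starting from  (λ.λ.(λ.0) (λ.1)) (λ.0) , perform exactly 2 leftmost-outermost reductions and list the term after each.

Answer: after 2 steps: λ.λ.1

Working:
  start: (λ.λ.(λ.0) (λ.1)) (λ.0)
  →1  λ.(λ.0) (λ.1)
  →2  λ.λ.1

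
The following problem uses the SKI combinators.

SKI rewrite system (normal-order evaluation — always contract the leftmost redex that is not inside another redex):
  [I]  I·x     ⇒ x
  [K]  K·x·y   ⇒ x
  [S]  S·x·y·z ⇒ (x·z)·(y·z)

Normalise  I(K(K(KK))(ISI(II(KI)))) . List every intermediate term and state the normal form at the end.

  start: I(K(K(KK))(ISI(II(KI))))
  [1] K(K(KK))(ISI(II(KI)))
  [2] K(KK)

Answer: normal form = K(KK)  (in 2 steps)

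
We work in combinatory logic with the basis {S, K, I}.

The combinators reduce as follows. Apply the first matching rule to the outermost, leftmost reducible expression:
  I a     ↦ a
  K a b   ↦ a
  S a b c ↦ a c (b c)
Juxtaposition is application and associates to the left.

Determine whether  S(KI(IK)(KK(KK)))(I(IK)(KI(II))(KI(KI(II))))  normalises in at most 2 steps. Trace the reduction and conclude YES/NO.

  start: S(KI(IK)(KK(KK)))(I(IK)(KI(II))(KI(KI(II))))
  →1  S(I(KK(KK)))(I(IK)(KI(II))(KI(KI(II))))
  →2  S(KK(KK))(I(IK)(KI(II))(KI(KI(II))))

Answer: NO — after 2 steps the term is S(KK(KK))(I(IK)(KI(II))(KI(KI(II)))), not yet normal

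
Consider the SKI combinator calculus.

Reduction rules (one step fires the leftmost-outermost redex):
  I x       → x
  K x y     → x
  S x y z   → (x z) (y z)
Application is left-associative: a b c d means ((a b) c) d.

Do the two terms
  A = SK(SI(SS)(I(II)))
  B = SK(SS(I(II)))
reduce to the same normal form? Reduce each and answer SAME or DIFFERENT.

Term A:
  start: SK(SI(SS)(I(II)))
  →1  SK(I(I(II))(SS(I(II))))
  →2  SK(I(II)(SS(I(II))))
  →3  SK(II(SS(I(II))))
  →4  SK(I(SS(I(II))))
  →5  SK(SS(I(II)))
  →6  SK(SS(II))
  →7  SK(SSI)

Term B:
  start: SK(SS(I(II)))
  →1  SK(SS(II))
  →2  SK(SSI)

Answer: SAME — A ⇓ SK(SSI), B ⇓ SK(SSI)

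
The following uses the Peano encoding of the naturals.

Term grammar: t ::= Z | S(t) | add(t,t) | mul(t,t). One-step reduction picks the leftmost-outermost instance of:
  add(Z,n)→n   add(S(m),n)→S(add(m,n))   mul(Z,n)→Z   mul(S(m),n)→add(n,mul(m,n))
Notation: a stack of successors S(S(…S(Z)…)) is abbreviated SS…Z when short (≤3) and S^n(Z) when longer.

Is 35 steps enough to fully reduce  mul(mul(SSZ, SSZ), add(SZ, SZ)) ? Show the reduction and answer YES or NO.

Answer: YES — reaches normal form S^8(Z) in 34 ≤ 35 steps

Reduction:
  start: mul(mul(SSZ, SSZ), add(SZ, SZ))
  [1] mul(add(SSZ, mul(SZ, SSZ)), add(SZ, SZ))
  [2] mul(S(add(SZ, mul(SZ, SSZ))), add(SZ, SZ))
  [3] add(add(SZ, SZ), mul(add(SZ, mul(SZ, SSZ)), add(SZ, SZ)))
  [4] add(S(add(Z, SZ)), mul(add(SZ, mul(SZ, SSZ)), add(SZ, SZ)))
  [5] S(add(add(Z, SZ), mul(add(SZ, mul(SZ, SSZ)), add(SZ, SZ))))
  [6] S(add(SZ, mul(add(SZ, mul(SZ, SSZ)), add(SZ, SZ))))
  [7] S(S(add(Z, mul(add(SZ, mul(SZ, SSZ)), add(SZ, SZ)))))
  [8] S(S(mul(add(SZ, mul(SZ, SSZ)), add(SZ, SZ))))
  [9] S(S(mul(S(add(Z, mul(SZ, SSZ))), add(SZ, SZ))))
  [10] S(S(add(add(SZ, SZ), mul(add(Z, mul(SZ, SSZ)), add(SZ, SZ)))))
  [11] S(S(add(S(add(Z, SZ)), mul(add(Z, mul(SZ, SSZ)), add(SZ, SZ)))))
  [12] S(S(S(add(add(Z, SZ), mul(add(Z, mul(SZ, SSZ)), add(SZ, SZ))))))
  [13] S(S(S(add(SZ, mul(add(Z, mul(SZ, SSZ)), add(SZ, SZ))))))
  [14] S(S(S(S(add(Z, mul(add(Z, mul(SZ, SSZ)), add(SZ, SZ)))))))
  [15] S(S(S(S(mul(add(Z, mul(SZ, SSZ)), add(SZ, SZ))))))
  [16] S(S(S(S(mul(mul(SZ, SSZ), add(SZ, SZ))))))
  [17] S(S(S(S(mul(add(SSZ, mul(Z, SSZ)), add(SZ, SZ))))))
  [18] S(S(S(S(mul(S(add(SZ, mul(Z, SSZ))), add(SZ, SZ))))))
  [19] S(S(S(S(add(add(SZ, SZ), mul(add(SZ, mul(Z, SSZ)), add(SZ, SZ)))))))
  [20] S(S(S(S(add(S(add(Z, SZ)), mul(add(SZ, mul(Z, SSZ)), add(SZ, SZ)))))))
  [21] S(S(S(S(S(add(add(Z, SZ), mul(add(SZ, mul(Z, SSZ)), add(SZ, SZ))))))))
  [22] S(S(S(S(S(add(SZ, mul(add(SZ, mul(Z, SSZ)), add(SZ, SZ))))))))
  [23] S(S(S(S(S(S(add(Z, mul(add(SZ, mul(Z, SSZ)), add(SZ, SZ)))))))))
  [24] S(S(S(S(S(S(mul(add(SZ, mul(Z, SSZ)), add(SZ, SZ))))))))
  [25] S(S(S(S(S(S(mul(S(add(Z, mul(Z, SSZ))), add(SZ, SZ))))))))
  [26] S(S(S(S(S(S(add(add(SZ, SZ), mul(add(Z, mul(Z, SSZ)), add(SZ, SZ)))))))))
  [27] S(S(S(S(S(S(add(S(add(Z, SZ)), mul(add(Z, mul(Z, SSZ)), add(SZ, SZ)))))))))
  [28] S(S(S(S(S(S(S(add(add(Z, SZ), mul(add(Z, mul(Z, SSZ)), add(SZ, SZ))))))))))
  [29] S(S(S(S(S(S(S(add(SZ, mul(add(Z, mul(Z, SSZ)), add(SZ, SZ))))))))))
  [30] S(S(S(S(S(S(S(S(add(Z, mul(add(Z, mul(Z, SSZ)), add(SZ, SZ)))))))))))
  [31] S(S(S(S(S(S(S(S(mul(add(Z, mul(Z, SSZ)), add(SZ, SZ))))))))))
  [32] S(S(S(S(S(S(S(S(mul(mul(Z, SSZ), add(SZ, SZ))))))))))
  [33] S(S(S(S(S(S(S(S(mul(Z, add(SZ, SZ))))))))))
  [34] S^8(Z)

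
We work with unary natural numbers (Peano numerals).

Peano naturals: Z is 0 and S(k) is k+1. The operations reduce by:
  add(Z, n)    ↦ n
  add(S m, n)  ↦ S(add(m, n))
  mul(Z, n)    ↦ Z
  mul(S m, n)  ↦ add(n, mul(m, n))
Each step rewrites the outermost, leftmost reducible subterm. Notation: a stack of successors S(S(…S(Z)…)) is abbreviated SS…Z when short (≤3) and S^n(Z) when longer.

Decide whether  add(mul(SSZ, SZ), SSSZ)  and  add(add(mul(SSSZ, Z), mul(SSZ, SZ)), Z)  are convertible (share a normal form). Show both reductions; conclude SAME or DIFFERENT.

Term A:
  start: add(mul(SSZ, SZ), SSSZ)
  step 1: add(add(SZ, mul(SZ, SZ)), SSSZ)
  step 2: add(S(add(Z, mul(SZ, SZ))), SSSZ)
  step 3: S(add(add(Z, mul(SZ, SZ)), SSSZ))
  step 4: S(add(mul(SZ, SZ), SSSZ))
  step 5: S(add(add(SZ, mul(Z, SZ)), SSSZ))
  step 6: S(add(S(add(Z, mul(Z, SZ))), SSSZ))
  step 7: S(S(add(add(Z, mul(Z, SZ)), SSSZ)))
  step 8: S(S(add(mul(Z, SZ), SSSZ)))
  step 9: S(S(add(Z, SSSZ)))
  step 10: S^5(Z)

Term B:
  start: add(add(mul(SSSZ, Z), mul(SSZ, SZ)), Z)
  step 1: add(add(add(Z, mul(SSZ, Z)), mul(SSZ, SZ)), Z)
  step 2: add(add(mul(SSZ, Z), mul(SSZ, SZ)), Z)
  step 3: add(add(add(Z, mul(SZ, Z)), mul(SSZ, SZ)), Z)
  step 4: add(add(mul(SZ, Z), mul(SSZ, SZ)), Z)
  step 5: add(add(add(Z, mul(Z, Z)), mul(SSZ, SZ)), Z)
  step 6: add(add(mul(Z, Z), mul(SSZ, SZ)), Z)
  step 7: add(add(Z, mul(SSZ, SZ)), Z)
  step 8: add(mul(SSZ, SZ), Z)
  step 9: add(add(SZ, mul(SZ, SZ)), Z)
  step 10: add(S(add(Z, mul(SZ, SZ))), Z)
  step 11: S(add(add(Z, mul(SZ, SZ)), Z))
  step 12: S(add(mul(SZ, SZ), Z))
  step 13: S(add(add(SZ, mul(Z, SZ)), Z))
  step 14: S(add(S(add(Z, mul(Z, SZ))), Z))
  step 15: S(S(add(add(Z, mul(Z, SZ)), Z)))
  step 16: S(S(add(mul(Z, SZ), Z)))
  step 17: S(S(add(Z, Z)))
  step 18: SSZ

Answer: DIFFERENT — A ⇓ S^5(Z), B ⇓ SSZ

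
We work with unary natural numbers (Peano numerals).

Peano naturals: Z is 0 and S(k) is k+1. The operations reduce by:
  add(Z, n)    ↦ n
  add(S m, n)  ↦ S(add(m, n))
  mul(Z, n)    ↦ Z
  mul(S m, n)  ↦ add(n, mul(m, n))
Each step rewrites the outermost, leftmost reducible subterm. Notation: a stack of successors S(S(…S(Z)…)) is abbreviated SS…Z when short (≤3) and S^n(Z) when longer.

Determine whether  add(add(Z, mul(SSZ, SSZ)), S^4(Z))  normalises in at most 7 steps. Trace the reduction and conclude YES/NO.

  start: add(add(Z, mul(SSZ, SSZ)), S^4(Z))
  step 1: add(mul(SSZ, SSZ), S^4(Z))
  step 2: add(add(SSZ, mul(SZ, SSZ)), S^4(Z))
  step 3: add(S(add(SZ, mul(SZ, SSZ))), S^4(Z))
  step 4: S(add(add(SZ, mul(SZ, SSZ)), S^4(Z)))
  step 5: S(add(S(add(Z, mul(SZ, SSZ))), S^4(Z)))
  step 6: S(S(add(add(Z, mul(SZ, SSZ)), S^4(Z))))
  step 7: S(S(add(mul(SZ, SSZ), S^4(Z))))

Answer: NO — after 7 steps the term is S(S(add(mul(SZ, SSZ), S^4(Z)))), not yet normal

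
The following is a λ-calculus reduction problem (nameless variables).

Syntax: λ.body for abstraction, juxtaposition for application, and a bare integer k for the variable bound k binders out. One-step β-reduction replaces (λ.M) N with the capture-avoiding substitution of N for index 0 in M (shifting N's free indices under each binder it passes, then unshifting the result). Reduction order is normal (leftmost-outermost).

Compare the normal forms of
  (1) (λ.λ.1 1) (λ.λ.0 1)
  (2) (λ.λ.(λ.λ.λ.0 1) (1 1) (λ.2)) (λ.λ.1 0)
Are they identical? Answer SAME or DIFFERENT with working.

Answer: DIFFERENT — A ⇓ λ.λ.0 (λ.λ.0 1), B ⇓ λ.λ.0 (λ.λ.λ.1 0)

Reduction:
Term A:
  start: (λ.λ.1 1) (λ.λ.0 1)
  step 1: λ.(λ.λ.0 1) (λ.λ.0 1)
  step 2: λ.λ.0 (λ.λ.0 1)

Term B:
  start: (λ.λ.(λ.λ.λ.0 1) (1 1) (λ.2)) (λ.λ.1 0)
  step 1: λ.(λ.λ.λ.0 1) ((λ.λ.1 0) (λ.λ.1 0)) (λ.λ.λ.1 0)
  step 2: λ.(λ.λ.0 1) (λ.λ.λ.1 0)
  step 3: λ.λ.0 (λ.λ.λ.1 0)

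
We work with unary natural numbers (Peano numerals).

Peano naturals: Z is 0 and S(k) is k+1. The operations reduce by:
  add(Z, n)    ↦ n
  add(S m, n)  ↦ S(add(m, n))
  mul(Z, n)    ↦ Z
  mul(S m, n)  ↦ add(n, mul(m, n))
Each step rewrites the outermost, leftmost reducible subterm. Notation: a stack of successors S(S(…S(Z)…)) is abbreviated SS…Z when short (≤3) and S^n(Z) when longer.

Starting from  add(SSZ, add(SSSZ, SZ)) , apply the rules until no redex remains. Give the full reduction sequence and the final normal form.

Answer: normal form = S^6(Z)  (in 7 steps)

Working:
  start: add(SSZ, add(SSSZ, SZ))
  [1] S(add(SZ, add(SSSZ, SZ)))
  [2] S(S(add(Z, add(SSSZ, SZ))))
  [3] S(S(add(SSSZ, SZ)))
  [4] S(S(S(add(SSZ, SZ))))
  [5] S(S(S(S(add(SZ, SZ)))))
  [6] S(S(S(S(S(add(Z, SZ))))))
  [7] S^6(Z)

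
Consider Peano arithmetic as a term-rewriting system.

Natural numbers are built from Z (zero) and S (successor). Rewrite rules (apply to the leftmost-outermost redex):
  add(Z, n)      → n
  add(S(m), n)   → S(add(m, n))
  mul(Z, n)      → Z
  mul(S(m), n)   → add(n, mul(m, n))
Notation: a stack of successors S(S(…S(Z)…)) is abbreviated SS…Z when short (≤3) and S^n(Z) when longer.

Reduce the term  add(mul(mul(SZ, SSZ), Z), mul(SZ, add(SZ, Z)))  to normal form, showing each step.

  start: add(mul(mul(SZ, SSZ), Z), mul(SZ, add(SZ, Z)))
  step 1: add(mul(add(SSZ, mul(Z, SSZ)), Z), mul(SZ, add(SZ, Z)))
  step 2: add(mul(S(add(SZ, mul(Z, SSZ))), Z), mul(SZ, add(SZ, Z)))
  step 3: add(add(Z, mul(add(SZ, mul(Z, SSZ)), Z)), mul(SZ, add(SZ, Z)))
  step 4: add(mul(add(SZ, mul(Z, SSZ)), Z), mul(SZ, add(SZ, Z)))
  step 5: add(mul(S(add(Z, mul(Z, SSZ))), Z), mul(SZ, add(SZ, Z)))
  step 6: add(add(Z, mul(add(Z, mul(Z, SSZ)), Z)), mul(SZ, add(SZ, Z)))
  step 7: add(mul(add(Z, mul(Z, SSZ)), Z), mul(SZ, add(SZ, Z)))
  step 8: add(mul(mul(Z, SSZ), Z), mul(SZ, add(SZ, Z)))
  step 9: add(mul(Z, Z), mul(SZ, add(SZ, Z)))
  step 10: add(Z, mul(SZ, add(SZ, Z)))
  step 11: mul(SZ, add(SZ, Z))
  step 12: add(add(SZ, Z), mul(Z, add(SZ, Z)))
  step 13: add(S(add(Z, Z)), mul(Z, add(SZ, Z)))
  step 14: S(add(add(Z, Z), mul(Z, add(SZ, Z))))
  step 15: S(add(Z, mul(Z, add(SZ, Z))))
  step 16: S(mul(Z, add(SZ, Z)))
  step 17: SZ

Answer: normal form = SZ  (in 17 steps)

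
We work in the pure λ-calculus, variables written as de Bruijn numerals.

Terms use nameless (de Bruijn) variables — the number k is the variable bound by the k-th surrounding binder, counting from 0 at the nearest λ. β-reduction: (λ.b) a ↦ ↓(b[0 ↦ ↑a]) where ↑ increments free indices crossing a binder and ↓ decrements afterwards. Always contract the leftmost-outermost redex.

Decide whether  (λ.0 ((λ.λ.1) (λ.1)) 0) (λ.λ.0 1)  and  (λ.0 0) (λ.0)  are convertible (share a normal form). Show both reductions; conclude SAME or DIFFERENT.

Term A:
  start: (λ.0 ((λ.λ.1) (λ.1)) 0) (λ.λ.0 1)
  step 1: (λ.λ.0 1) ((λ.λ.1) (λ.λ.λ.0 1)) (λ.λ.0 1)
  step 2: (λ.0 ((λ.λ.1) (λ.λ.λ.0 1))) (λ.λ.0 1)
  step 3: (λ.λ.0 1) ((λ.λ.1) (λ.λ.λ.0 1))
  step 4: λ.0 ((λ.λ.1) (λ.λ.λ.0 1))
  step 5: λ.0 (λ.λ.λ.λ.0 1)

Term B:
  start: (λ.0 0) (λ.0)
  step 1: (λ.0) (λ.0)
  step 2: λ.0

Answer: DIFFERENT — A ⇓ λ.0 (λ.λ.λ.λ.0 1), B ⇓ λ.0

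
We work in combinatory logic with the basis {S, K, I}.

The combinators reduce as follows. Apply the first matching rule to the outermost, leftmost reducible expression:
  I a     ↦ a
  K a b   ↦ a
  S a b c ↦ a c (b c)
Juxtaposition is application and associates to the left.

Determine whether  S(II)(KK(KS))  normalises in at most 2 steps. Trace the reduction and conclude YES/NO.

Answer: YES — reaches normal form SIK in 2 ≤ 2 steps

Working:
  start: S(II)(KK(KS))
  →1  SI(KK(KS))
  →2  SIK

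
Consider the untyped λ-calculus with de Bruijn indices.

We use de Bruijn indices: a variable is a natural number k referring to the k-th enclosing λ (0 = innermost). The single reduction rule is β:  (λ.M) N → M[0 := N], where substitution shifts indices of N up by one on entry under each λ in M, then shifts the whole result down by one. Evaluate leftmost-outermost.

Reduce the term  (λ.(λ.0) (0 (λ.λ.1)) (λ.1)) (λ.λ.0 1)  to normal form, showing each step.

Answer: normal form = λ.λ.0 1  (in 5 steps)

Reduction:
  start: (λ.(λ.0) (0 (λ.λ.1)) (λ.1)) (λ.λ.0 1)
  →1  (λ.0) ((λ.λ.0 1) (λ.λ.1)) (λ.λ.λ.0 1)
  →2  (λ.λ.0 1) (λ.λ.1) (λ.λ.λ.0 1)
  →3  (λ.0 (λ.λ.1)) (λ.λ.λ.0 1)
  →4  (λ.λ.λ.0 1) (λ.λ.1)
  →5  λ.λ.0 1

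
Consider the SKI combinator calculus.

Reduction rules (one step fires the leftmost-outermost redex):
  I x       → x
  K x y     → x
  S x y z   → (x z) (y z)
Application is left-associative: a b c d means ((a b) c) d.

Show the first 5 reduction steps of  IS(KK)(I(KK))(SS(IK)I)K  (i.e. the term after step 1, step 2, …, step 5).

  start: IS(KK)(I(KK))(SS(IK)I)K
  [1] S(KK)(I(KK))(SS(IK)I)K
  [2] KK(SS(IK)I)(I(KK)(SS(IK)I))K
  [3] K(I(KK)(SS(IK)I))K
  [4] I(KK)(SS(IK)I)
  [5] KK(SS(IK)I)

Answer: after 5 steps: KK(SS(IK)I)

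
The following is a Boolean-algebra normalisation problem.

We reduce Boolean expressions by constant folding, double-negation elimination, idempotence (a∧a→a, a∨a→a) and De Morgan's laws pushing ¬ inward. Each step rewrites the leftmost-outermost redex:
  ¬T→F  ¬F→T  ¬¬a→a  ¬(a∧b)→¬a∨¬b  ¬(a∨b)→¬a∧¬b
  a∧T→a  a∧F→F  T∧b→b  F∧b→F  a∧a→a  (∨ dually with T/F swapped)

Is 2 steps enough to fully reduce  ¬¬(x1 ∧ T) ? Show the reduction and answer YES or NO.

Answer: YES — reaches normal form x1 in 2 ≤ 2 steps

Working:
  start: ¬¬(x1 ∧ T)
  [1] x1 ∧ T
  [2] x1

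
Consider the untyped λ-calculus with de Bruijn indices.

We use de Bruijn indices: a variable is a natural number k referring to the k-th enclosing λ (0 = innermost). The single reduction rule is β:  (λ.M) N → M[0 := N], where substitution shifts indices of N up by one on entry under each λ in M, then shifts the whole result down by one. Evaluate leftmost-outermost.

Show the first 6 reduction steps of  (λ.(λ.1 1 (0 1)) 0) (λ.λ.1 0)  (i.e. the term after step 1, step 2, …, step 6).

Answer: after 6 steps: λ.(λ.(λ.λ.1 0) 0) 0

Working:
  start: (λ.(λ.1 1 (0 1)) 0) (λ.λ.1 0)
  step 1: (λ.(λ.λ.1 0) (λ.λ.1 0) (0 (λ.λ.1 0))) (λ.λ.1 0)
  step 2: (λ.λ.1 0) (λ.λ.1 0) ((λ.λ.1 0) (λ.λ.1 0))
  step 3: (λ.(λ.λ.1 0) 0) ((λ.λ.1 0) (λ.λ.1 0))
  step 4: (λ.λ.1 0) ((λ.λ.1 0) (λ.λ.1 0))
  step 5: λ.(λ.λ.1 0) (λ.λ.1 0) 0
  step 6: λ.(λ.(λ.λ.1 0) 0) 0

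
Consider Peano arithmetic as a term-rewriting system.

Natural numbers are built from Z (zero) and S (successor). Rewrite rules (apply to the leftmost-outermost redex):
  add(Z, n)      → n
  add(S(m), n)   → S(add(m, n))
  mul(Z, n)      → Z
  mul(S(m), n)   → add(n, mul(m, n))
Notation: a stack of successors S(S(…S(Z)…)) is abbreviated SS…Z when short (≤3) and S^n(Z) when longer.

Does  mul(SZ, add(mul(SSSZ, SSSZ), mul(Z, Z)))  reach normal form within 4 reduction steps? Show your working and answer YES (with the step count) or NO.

  start: mul(SZ, add(mul(SSSZ, SSSZ), mul(Z, Z)))
  [1] add(add(mul(SSSZ, SSSZ), mul(Z, Z)), mul(Z, add(mul(SSSZ, SSSZ), mul(Z, Z))))
  [2] add(add(add(SSSZ, mul(SSZ, SSSZ)), mul(Z, Z)), mul(Z, add(mul(SSSZ, SSSZ), mul(Z, Z))))
  [3] add(add(S(add(SSZ, mul(SSZ, SSSZ))), mul(Z, Z)), mul(Z, add(mul(SSSZ, SSSZ), mul(Z, Z))))
  [4] add(S(add(add(SSZ, mul(SSZ, SSSZ)), mul(Z, Z))), mul(Z, add(mul(SSSZ, SSSZ), mul(Z, Z))))

Answer: NO — after 4 steps the term is add(S(add(add(SSZ, mul(SSZ, SSSZ)), mul(Z, Z))), mul(Z, add(mul(SSSZ, SSSZ), mul(Z, Z)))), not yet normal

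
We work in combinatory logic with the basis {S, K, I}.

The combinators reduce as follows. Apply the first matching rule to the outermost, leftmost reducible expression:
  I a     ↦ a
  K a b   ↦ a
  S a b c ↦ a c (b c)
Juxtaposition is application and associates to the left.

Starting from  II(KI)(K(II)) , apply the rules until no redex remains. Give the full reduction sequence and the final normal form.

  start: II(KI)(K(II))
  [1] I(KI)(K(II))
  [2] KI(K(II))
  [3] I

Answer: normal form = I  (in 3 steps)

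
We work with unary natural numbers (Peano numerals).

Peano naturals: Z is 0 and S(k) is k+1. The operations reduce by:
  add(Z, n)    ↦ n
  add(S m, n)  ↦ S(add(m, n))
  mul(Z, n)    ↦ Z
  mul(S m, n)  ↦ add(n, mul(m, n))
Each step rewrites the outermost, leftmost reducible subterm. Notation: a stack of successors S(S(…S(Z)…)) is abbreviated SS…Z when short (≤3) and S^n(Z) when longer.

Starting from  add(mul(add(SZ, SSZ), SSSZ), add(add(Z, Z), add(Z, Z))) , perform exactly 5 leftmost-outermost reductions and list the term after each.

Answer: after 5 steps: S(add(S(add(SZ, mul(add(Z, SSZ), SSSZ))), add(add(Z, Z), add(Z, Z))))

Reduction:
  start: add(mul(add(SZ, SSZ), SSSZ), add(add(Z, Z), add(Z, Z)))
  [1] add(mul(S(add(Z, SSZ)), SSSZ), add(add(Z, Z), add(Z, Z)))
  [2] add(add(SSSZ, mul(add(Z, SSZ), SSSZ)), add(add(Z, Z), add(Z, Z)))
  [3] add(S(add(SSZ, mul(add(Z, SSZ), SSSZ))), add(add(Z, Z), add(Z, Z)))
  [4] S(add(add(SSZ, mul(add(Z, SSZ), SSSZ)), add(add(Z, Z), add(Z, Z))))
  [5] S(add(S(add(SZ, mul(add(Z, SSZ), SSSZ))), add(add(Z, Z), add(Z, Z))))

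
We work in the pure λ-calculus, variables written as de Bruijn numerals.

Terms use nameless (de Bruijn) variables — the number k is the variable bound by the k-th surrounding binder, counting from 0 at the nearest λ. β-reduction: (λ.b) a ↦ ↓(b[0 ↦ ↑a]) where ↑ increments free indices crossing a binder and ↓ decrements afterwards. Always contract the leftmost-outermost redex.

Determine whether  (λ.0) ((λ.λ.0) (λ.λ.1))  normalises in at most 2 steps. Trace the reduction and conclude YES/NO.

  start: (λ.0) ((λ.λ.0) (λ.λ.1))
  →1  (λ.λ.0) (λ.λ.1)
  →2  λ.0

Answer: YES — reaches normal form λ.0 in 2 ≤ 2 steps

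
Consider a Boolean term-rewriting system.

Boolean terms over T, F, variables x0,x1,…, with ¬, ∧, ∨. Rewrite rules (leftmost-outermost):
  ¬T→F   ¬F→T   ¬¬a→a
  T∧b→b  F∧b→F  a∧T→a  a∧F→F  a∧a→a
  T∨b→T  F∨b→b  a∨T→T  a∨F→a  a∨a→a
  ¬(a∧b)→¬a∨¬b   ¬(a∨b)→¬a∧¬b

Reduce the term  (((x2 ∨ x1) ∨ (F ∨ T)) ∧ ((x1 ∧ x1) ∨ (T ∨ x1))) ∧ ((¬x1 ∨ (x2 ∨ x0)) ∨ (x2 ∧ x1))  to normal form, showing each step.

  start: (((x2 ∨ x1) ∨ (F ∨ T)) ∧ ((x1 ∧ x1) ∨ (T ∨ x1))) ∧ ((¬x1 ∨ (x2 ∨ x0)) ∨ (x2 ∧ x1))
  →1  (((x2 ∨ x1) ∨ T) ∧ ((x1 ∧ x1) ∨ (T ∨ x1))) ∧ ((¬x1 ∨ (x2 ∨ x0)) ∨ (x2 ∧ x1))
  →2  (T ∧ ((x1 ∧ x1) ∨ (T ∨ x1))) ∧ ((¬x1 ∨ (x2 ∨ x0)) ∨ (x2 ∧ x1))
  →3  ((x1 ∧ x1) ∨ (T ∨ x1)) ∧ ((¬x1 ∨ (x2 ∨ x0)) ∨ (x2 ∧ x1))
  →4  (x1 ∨ (T ∨ x1)) ∧ ((¬x1 ∨ (x2 ∨ x0)) ∨ (x2 ∧ x1))
  →5  (x1 ∨ T) ∧ ((¬x1 ∨ (x2 ∨ x0)) ∨ (x2 ∧ x1))
  →6  T ∧ ((¬x1 ∨ (x2 ∨ x0)) ∨ (x2 ∧ x1))
  →7  (¬x1 ∨ (x2 ∨ x0)) ∨ (x2 ∧ x1)

Answer: normal form = (¬x1 ∨ (x2 ∨ x0)) ∨ (x2 ∧ x1)  (in 7 steps)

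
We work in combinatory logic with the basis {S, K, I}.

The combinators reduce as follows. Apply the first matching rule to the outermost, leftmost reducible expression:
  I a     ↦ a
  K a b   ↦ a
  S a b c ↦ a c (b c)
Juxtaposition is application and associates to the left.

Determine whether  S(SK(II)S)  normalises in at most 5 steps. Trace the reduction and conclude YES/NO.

Answer: YES — reaches normal form SS in 2 ≤ 5 steps

Reduction:
  start: S(SK(II)S)
  →1  S(KS(IIS))
  →2  SS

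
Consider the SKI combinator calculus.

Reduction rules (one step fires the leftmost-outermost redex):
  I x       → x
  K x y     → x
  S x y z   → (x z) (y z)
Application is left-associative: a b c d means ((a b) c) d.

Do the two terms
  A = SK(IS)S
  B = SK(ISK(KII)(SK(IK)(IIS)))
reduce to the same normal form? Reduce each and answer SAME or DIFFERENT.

Answer: DIFFERENT — A ⇓ S, B ⇓ SKS

Reduction:
Term A:
  start: SK(IS)S
  step 1: KS(ISS)
  step 2: S

Term B:
  start: SK(ISK(KII)(SK(IK)(IIS)))
  step 1: SK(SK(KII)(SK(IK)(IIS)))
  step 2: SK(K(SK(IK)(IIS))(KII(SK(IK)(IIS))))
  step 3: SK(SK(IK)(IIS))
  step 4: SK(K(IIS)(IK(IIS)))
  step 5: SK(IIS)
  step 6: SK(IS)
  step 7: SKS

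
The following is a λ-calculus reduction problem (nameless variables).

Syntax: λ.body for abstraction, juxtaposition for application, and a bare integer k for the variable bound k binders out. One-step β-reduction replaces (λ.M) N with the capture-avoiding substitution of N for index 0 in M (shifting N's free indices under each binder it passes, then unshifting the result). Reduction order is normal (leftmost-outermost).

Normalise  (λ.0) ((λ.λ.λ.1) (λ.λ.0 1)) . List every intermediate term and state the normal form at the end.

Answer: normal form = λ.λ.1  (in 2 steps)

Reduction:
  start: (λ.0) ((λ.λ.λ.1) (λ.λ.0 1))
  step 1: (λ.λ.λ.1) (λ.λ.0 1)
  step 2: λ.λ.1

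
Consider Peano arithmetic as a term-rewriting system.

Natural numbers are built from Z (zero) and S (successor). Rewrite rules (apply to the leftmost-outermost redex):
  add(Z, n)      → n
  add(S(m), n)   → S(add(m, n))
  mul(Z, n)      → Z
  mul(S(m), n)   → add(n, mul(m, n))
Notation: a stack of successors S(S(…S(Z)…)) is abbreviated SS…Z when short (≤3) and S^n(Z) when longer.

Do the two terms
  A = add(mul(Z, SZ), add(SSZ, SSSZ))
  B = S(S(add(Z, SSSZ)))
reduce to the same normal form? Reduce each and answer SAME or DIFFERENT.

Term A:
  start: add(mul(Z, SZ), add(SSZ, SSSZ))
  →1  add(Z, add(SSZ, SSSZ))
  →2  add(SSZ, SSSZ)
  →3  S(add(SZ, SSSZ))
  →4  S(S(add(Z, SSSZ)))
  →5  S^5(Z)

Term B:
  start: S(S(add(Z, SSSZ)))
  →1  S^5(Z)

Answer: SAME — A ⇓ S^5(Z), B ⇓ S^5(Z)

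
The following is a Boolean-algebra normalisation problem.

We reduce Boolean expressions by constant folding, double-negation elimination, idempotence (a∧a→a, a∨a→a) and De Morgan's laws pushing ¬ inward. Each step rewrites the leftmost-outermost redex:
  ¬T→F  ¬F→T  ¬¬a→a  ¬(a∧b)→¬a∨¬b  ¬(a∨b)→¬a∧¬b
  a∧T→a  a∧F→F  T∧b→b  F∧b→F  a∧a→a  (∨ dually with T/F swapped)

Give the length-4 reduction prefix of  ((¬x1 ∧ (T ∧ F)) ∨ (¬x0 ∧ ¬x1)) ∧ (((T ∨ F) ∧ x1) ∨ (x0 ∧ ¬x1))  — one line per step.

Answer: after 4 steps: (¬x0 ∧ ¬x1) ∧ ((T ∧ x1) ∨ (x0 ∧ ¬x1))

Working:
  start: ((¬x1 ∧ (T ∧ F)) ∨ (¬x0 ∧ ¬x1)) ∧ (((T ∨ F) ∧ x1) ∨ (x0 ∧ ¬x1))
  step 1: ((¬x1 ∧ F) ∨ (¬x0 ∧ ¬x1)) ∧ (((T ∨ F) ∧ x1) ∨ (x0 ∧ ¬x1))
  step 2: (F ∨ (¬x0 ∧ ¬x1)) ∧ (((T ∨ F) ∧ x1) ∨ (x0 ∧ ¬x1))
  step 3: (¬x0 ∧ ¬x1) ∧ (((T ∨ F) ∧ x1) ∨ (x0 ∧ ¬x1))
  step 4: (¬x0 ∧ ¬x1) ∧ ((T ∧ x1) ∨ (x0 ∧ ¬x1))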